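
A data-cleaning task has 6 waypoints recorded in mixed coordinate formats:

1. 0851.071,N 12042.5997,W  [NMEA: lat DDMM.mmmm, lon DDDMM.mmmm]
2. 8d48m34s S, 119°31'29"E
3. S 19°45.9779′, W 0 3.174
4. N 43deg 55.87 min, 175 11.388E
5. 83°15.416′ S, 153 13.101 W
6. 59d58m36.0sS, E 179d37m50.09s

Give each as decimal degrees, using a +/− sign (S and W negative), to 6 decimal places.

1. 8.851183, -120.709995
2. -8.809444, 119.524722
3. -19.766298, -0.052900
4. 43.931167, 175.189800
5. -83.256933, -153.218350
6. -59.976667, 179.630581

Point 1:
  Latitude: split at 2 digits → 08° and 51.071′; 8 + 51.071/60 = 8.8511833
  N ⇒ keep positive
  Lon: split at 3 digits → 120° and 42.5997′; 120 + 42.5997/60 = 120.7099950
  W ⇒ negate
Point 2:
  Latitude: 8 + 48/60 + 34/3600 = 8.8094444
  hemisphere S, so the sign is −
  Lon: 119 + 31/60 + 29/3600 = 119.5247222
  E ⇒ keep positive
Point 3:
  Latitude: 19 + 45.9779/60 = 19.7662983
  S ⇒ negate
  λ: 0 + 3.174/60 = 0.0529000
  hemisphere W, so the sign is −
Point 4:
  Latitude: 55.87′ = 0.931167°; total 43.9311667
  N ⇒ keep positive
  λ: 11.388′ = 0.189800°; total 175.1898000
  E → positive
Point 5:
  Lat: 83 + 15.416/60 = 83.2569333
  hemisphere S, so the sign is −
  Longitude: 13.101′ = 0.218350°; total 153.2183500
  W ⇒ negate
Point 6:
  φ: 58′ + 36″ = 58.60000′; 59 + 58.60000/60 = 59.9766667
  S → negative
  Longitude: 179 + 37/60 + 50.09/3600 = 179.6305806
  E ⇒ keep positive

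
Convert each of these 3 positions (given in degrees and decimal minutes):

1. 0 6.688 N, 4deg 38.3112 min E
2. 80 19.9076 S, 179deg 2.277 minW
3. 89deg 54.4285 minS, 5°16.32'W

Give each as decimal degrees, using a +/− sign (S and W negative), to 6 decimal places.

Point 1:
  φ: 0 + 6.688/60 = 0.1114667
  N ⇒ keep positive
  Longitude: 4 + 38.3112/60 = 4.6385200
  E ⇒ keep positive
Point 2:
  φ: 80 + 19.9076/60 = 80.3317933
  S → negative
  λ: 179 + 2.277/60 = 179.0379500
  W → negative
Point 3:
  φ: 54.4285′ = 0.907142°; total 89.9071417
  S ⇒ negate
  λ: 16.32′ = 0.272000°; total 5.2720000
  hemisphere W, so the sign is −

1. 0.111467, 4.638520
2. -80.331793, -179.037950
3. -89.907142, -5.272000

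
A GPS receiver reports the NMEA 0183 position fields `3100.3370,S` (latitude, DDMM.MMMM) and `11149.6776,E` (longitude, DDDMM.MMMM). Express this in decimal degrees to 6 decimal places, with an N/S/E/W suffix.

31.005617° S, 111.827960° E

Lat: degrees = first 2 digits = 31, minutes = 0.337; 31 + 0.337/60 = 31.0056167
Lon: split at 3 digits → 111° and 49.6776′; 111 + 49.6776/60 = 111.8279600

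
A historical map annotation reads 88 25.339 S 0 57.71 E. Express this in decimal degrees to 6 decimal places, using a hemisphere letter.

Latitude: 25.339′ = 0.422317°; total 88.4223167
Lon: 0 + 57.71/60 = 0.9618333

88.422317° S, 0.961833° E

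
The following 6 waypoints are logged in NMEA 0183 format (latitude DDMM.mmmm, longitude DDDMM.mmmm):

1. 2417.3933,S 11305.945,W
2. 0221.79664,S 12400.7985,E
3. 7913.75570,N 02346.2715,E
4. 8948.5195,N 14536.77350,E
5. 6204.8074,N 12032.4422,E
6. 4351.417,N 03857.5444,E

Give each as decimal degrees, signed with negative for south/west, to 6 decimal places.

Point 1:
  φ: split at 2 digits → 24° and 17.3933′; 24 + 17.3933/60 = 24.2898883
  hemisphere S, so the sign is −
  λ: degrees = first 3 digits = 113, minutes = 5.945; 113 + 5.945/60 = 113.0990833
  hemisphere W, so the sign is −
Point 2:
  Lat: degrees = first 2 digits = 2, minutes = 21.79664; 2 + 21.79664/60 = 2.3632773
  S → negative
  Lon: degrees = first 3 digits = 124, minutes = 0.7985; 124 + 0.7985/60 = 124.0133083
  E → positive
Point 3:
  Lat: split at 2 digits → 79° and 13.7557′; 79 + 13.7557/60 = 79.2292617
  N → positive
  Lon: degrees = first 3 digits = 23, minutes = 46.2715; 23 + 46.2715/60 = 23.7711917
  E ⇒ keep positive
Point 4:
  Lat: split at 2 digits → 89° and 48.5195′; 89 + 48.5195/60 = 89.8086583
  N ⇒ keep positive
  Lon: split at 3 digits → 145° and 36.7735′; 145 + 36.7735/60 = 145.6128917
  E ⇒ keep positive
Point 5:
  Lat: split at 2 digits → 62° and 4.8074′; 62 + 4.8074/60 = 62.0801233
  N ⇒ keep positive
  λ: degrees = first 3 digits = 120, minutes = 32.4422; 120 + 32.4422/60 = 120.5407033
  E ⇒ keep positive
Point 6:
  Latitude: degrees = first 2 digits = 43, minutes = 51.417; 43 + 51.417/60 = 43.8569500
  N → positive
  λ: split at 3 digits → 038° and 57.5444′; 38 + 57.5444/60 = 38.9590733
  E ⇒ keep positive

1. -24.289888, -113.099083
2. -2.363277, 124.013308
3. 79.229262, 23.771192
4. 89.808658, 145.612892
5. 62.080123, 120.540703
6. 43.856950, 38.959073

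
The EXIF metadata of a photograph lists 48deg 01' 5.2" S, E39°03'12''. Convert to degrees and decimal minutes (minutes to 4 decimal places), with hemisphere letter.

Lat: 1 + 5.2/60 = 1.086667′
λ: 3 + 12/60 = 3.200000′

48° 1.0867′ S, 39° 3.2000′ E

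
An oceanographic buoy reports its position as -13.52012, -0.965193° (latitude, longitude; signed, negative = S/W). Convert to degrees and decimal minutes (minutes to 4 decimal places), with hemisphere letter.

Latitude is negative → S; |value| = 13.520120
Latitude: minutes = (13.520120 − 13) × 60 = 31.207200
Longitude is negative → W; |value| = 0.965193
Lon: minutes = (0.965193 − 0) × 60 = 57.911580

13° 31.2072′ S, 0° 57.9116′ W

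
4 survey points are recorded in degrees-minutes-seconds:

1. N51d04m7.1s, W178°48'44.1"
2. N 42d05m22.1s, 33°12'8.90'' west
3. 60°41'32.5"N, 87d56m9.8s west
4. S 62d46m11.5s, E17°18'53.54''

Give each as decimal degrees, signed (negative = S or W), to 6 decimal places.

Point 1:
  Latitude: 51° + 4/60 + 7.1/3600 = 51 + 0.066667 + 0.001972 = 51.0686389
  N → positive
  Lon: 48′ + 44.1″ = 48.73500′; 178 + 48.73500/60 = 178.8122500
  hemisphere W, so the sign is −
Point 2:
  φ: 42 + 5/60 + 22.1/3600 = 42.0894722
  N ⇒ keep positive
  Longitude: 12′ + 8.9″ = 12.14833′; 33 + 12.14833/60 = 33.2024722
  W → negative
Point 3:
  Latitude: 60° + 41/60 + 32.5/3600 = 60 + 0.683333 + 0.009028 = 60.6923611
  N → positive
  Longitude: 56′ + 9.8″ = 56.16333′; 87 + 56.16333/60 = 87.9360556
  W → negative
Point 4:
  Lat: 62° + 46/60 + 11.5/3600 = 62 + 0.766667 + 0.003194 = 62.7698611
  hemisphere S, so the sign is −
  Longitude: 17 + 18/60 + 53.54/3600 = 17.3148722
  E ⇒ keep positive

1. 51.068639, -178.812250
2. 42.089472, -33.202472
3. 60.692361, -87.936056
4. -62.769861, 17.314872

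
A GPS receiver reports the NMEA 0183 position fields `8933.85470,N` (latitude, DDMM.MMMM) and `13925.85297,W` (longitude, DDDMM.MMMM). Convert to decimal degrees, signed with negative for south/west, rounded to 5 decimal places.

Latitude: degrees = first 2 digits = 89, minutes = 33.8547; 89 + 33.8547/60 = 89.564245
N ⇒ keep positive
Longitude: split at 3 digits → 139° and 25.85297′; 139 + 25.85297/60 = 139.430883
hemisphere W, so the sign is −

89.56425, -139.43088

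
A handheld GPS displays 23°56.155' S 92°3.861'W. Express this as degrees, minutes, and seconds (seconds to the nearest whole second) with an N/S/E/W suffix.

23°56′9″ S, 92°03′52″ W

Latitude: fractional minutes 0.15500 × 60 = 9.30″
Longitude: 3.86100′ → 3′ and 0.86100 × 60 = 51.66″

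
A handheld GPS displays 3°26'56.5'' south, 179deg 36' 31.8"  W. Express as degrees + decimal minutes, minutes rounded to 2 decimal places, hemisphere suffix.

3° 26.94′ S, 179° 36.53′ W

Latitude: seconds/60 = 0.94167; minutes = 26 + 0.94167 = 26.9417
λ: seconds/60 = 0.53000; minutes = 36 + 0.53000 = 36.5300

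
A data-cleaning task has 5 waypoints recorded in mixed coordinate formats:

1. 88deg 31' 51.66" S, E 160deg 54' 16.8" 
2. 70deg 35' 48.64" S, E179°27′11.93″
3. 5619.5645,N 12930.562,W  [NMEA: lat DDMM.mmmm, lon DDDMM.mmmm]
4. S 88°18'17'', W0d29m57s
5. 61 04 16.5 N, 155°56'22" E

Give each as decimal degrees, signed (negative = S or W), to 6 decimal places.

1. -88.531017, 160.904667
2. -70.596844, 179.453314
3. 56.326075, -129.509367
4. -88.304722, -0.499167
5. 61.071250, 155.939444

Point 1:
  Latitude: 88° + 31/60 + 51.66/3600 = 88 + 0.516667 + 0.014350 = 88.5310167
  S → negative
  Lon: 54′ + 16.8″ = 54.28000′; 160 + 54.28000/60 = 160.9046667
  E ⇒ keep positive
Point 2:
  Latitude: 70° + 35/60 + 48.64/3600 = 70 + 0.583333 + 0.013511 = 70.5968444
  S → negative
  Longitude: 27′ + 11.93″ = 27.19883′; 179 + 27.19883/60 = 179.4533139
  E → positive
Point 3:
  Lat: degrees = first 2 digits = 56, minutes = 19.5645; 56 + 19.5645/60 = 56.3260750
  N ⇒ keep positive
  Longitude: split at 3 digits → 129° and 30.562′; 129 + 30.562/60 = 129.5093667
  hemisphere W, so the sign is −
Point 4:
  φ: 18′ + 17″ = 18.28333′; 88 + 18.28333/60 = 88.3047222
  S → negative
  λ: 0° + 29/60 + 57/3600 = 0 + 0.483333 + 0.015833 = 0.4991667
  hemisphere W, so the sign is −
Point 5:
  Latitude: 61° + 4/60 + 16.5/3600 = 61 + 0.066667 + 0.004583 = 61.0712500
  N → positive
  λ: 56′ + 22″ = 56.36667′; 155 + 56.36667/60 = 155.9394444
  E → positive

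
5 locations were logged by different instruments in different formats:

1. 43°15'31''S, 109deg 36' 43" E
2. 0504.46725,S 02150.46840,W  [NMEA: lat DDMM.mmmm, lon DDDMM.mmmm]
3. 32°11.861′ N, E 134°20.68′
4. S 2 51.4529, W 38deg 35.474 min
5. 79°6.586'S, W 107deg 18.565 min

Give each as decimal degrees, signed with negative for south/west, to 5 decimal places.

1. -43.25861, 109.61194
2. -5.07445, -21.84114
3. 32.19768, 134.34467
4. -2.85755, -38.59123
5. -79.10977, -107.30942

Point 1:
  φ: 15′ + 31″ = 15.51667′; 43 + 15.51667/60 = 43.258611
  hemisphere S, so the sign is −
  λ: 109° + 36/60 + 43/3600 = 109 + 0.600000 + 0.011944 = 109.611944
  E → positive
Point 2:
  φ: split at 2 digits → 05° and 4.46725′; 5 + 4.46725/60 = 5.074454
  S → negative
  λ: degrees = first 3 digits = 21, minutes = 50.4684; 21 + 50.4684/60 = 21.841140
  W ⇒ negate
Point 3:
  Lat: 11.861′ = 0.197683°; total 32.197683
  N ⇒ keep positive
  Lon: 134 + 20.68/60 = 134.344667
  E → positive
Point 4:
  Latitude: 2 + 51.4529/60 = 2.857548
  S ⇒ negate
  λ: 38 + 35.474/60 = 38.591233
  hemisphere W, so the sign is −
Point 5:
  Lat: 6.586′ = 0.109767°; total 79.109767
  hemisphere S, so the sign is −
  Longitude: 18.565′ = 0.309417°; total 107.309417
  hemisphere W, so the sign is −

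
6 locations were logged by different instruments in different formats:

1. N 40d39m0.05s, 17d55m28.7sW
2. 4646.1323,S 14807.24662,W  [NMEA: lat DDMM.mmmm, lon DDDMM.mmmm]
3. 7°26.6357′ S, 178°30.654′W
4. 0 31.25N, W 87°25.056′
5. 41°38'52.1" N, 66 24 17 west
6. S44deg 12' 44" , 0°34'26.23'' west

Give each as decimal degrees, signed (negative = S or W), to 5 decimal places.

Point 1:
  Lat: 40 + 39/60 + 0.05/3600 = 40.650014
  N ⇒ keep positive
  λ: 17° + 55/60 + 28.7/3600 = 17 + 0.916667 + 0.007972 = 17.924639
  W → negative
Point 2:
  Latitude: degrees = first 2 digits = 46, minutes = 46.1323; 46 + 46.1323/60 = 46.768872
  hemisphere S, so the sign is −
  λ: split at 3 digits → 148° and 7.24662′; 148 + 7.24662/60 = 148.120777
  W → negative
Point 3:
  Latitude: 7 + 26.6357/60 = 7.443928
  S → negative
  Longitude: 178 + 30.654/60 = 178.510900
  hemisphere W, so the sign is −
Point 4:
  Lat: 0 + 31.25/60 = 0.520833
  N → positive
  Lon: 25.056′ = 0.417600°; total 87.417600
  hemisphere W, so the sign is −
Point 5:
  Lat: 38′ + 52.1″ = 38.86833′; 41 + 38.86833/60 = 41.647806
  N → positive
  λ: 66° + 24/60 + 17/3600 = 66 + 0.400000 + 0.004722 = 66.404722
  W ⇒ negate
Point 6:
  Lat: 12′ + 44″ = 12.73333′; 44 + 12.73333/60 = 44.212222
  hemisphere S, so the sign is −
  λ: 0 + 34/60 + 26.23/3600 = 0.573953
  hemisphere W, so the sign is −

1. 40.65001, -17.92464
2. -46.76887, -148.12078
3. -7.44393, -178.51090
4. 0.52083, -87.41760
5. 41.64781, -66.40472
6. -44.21222, -0.57395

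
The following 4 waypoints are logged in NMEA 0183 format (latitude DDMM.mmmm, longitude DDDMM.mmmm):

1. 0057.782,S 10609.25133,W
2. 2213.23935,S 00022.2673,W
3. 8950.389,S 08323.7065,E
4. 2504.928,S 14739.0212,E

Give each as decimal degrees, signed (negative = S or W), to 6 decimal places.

1. -0.963033, -106.154189
2. -22.220656, -0.371122
3. -89.839817, 83.395108
4. -25.082133, 147.650353

Point 1:
  Latitude: split at 2 digits → 00° and 57.782′; 0 + 57.782/60 = 0.9630333
  hemisphere S, so the sign is −
  λ: split at 3 digits → 106° and 9.25133′; 106 + 9.25133/60 = 106.1541888
  hemisphere W, so the sign is −
Point 2:
  Latitude: degrees = first 2 digits = 22, minutes = 13.23935; 22 + 13.23935/60 = 22.2206558
  S → negative
  Lon: degrees = first 3 digits = 0, minutes = 22.2673; 0 + 22.2673/60 = 0.3711217
  W → negative
Point 3:
  φ: degrees = first 2 digits = 89, minutes = 50.389; 89 + 50.389/60 = 89.8398167
  S → negative
  Lon: degrees = first 3 digits = 83, minutes = 23.7065; 83 + 23.7065/60 = 83.3951083
  E ⇒ keep positive
Point 4:
  Lat: split at 2 digits → 25° and 4.928′; 25 + 4.928/60 = 25.0821333
  S → negative
  Longitude: degrees = first 3 digits = 147, minutes = 39.0212; 147 + 39.0212/60 = 147.6503533
  E ⇒ keep positive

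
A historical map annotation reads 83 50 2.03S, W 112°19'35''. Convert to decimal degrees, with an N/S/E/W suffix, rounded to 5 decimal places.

φ: 83 + 50/60 + 2.03/3600 = 83.833897
Longitude: 112° + 19/60 + 35/3600 = 112 + 0.316667 + 0.009722 = 112.326389

83.83390° S, 112.32639° W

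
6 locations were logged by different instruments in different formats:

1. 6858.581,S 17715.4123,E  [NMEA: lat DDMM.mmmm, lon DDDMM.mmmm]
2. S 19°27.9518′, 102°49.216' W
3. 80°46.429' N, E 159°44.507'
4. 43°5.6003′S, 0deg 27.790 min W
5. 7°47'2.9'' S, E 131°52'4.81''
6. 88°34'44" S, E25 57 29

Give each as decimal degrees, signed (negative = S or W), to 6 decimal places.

Point 1:
  φ: split at 2 digits → 68° and 58.581′; 68 + 58.581/60 = 68.9763500
  hemisphere S, so the sign is −
  λ: degrees = first 3 digits = 177, minutes = 15.4123; 177 + 15.4123/60 = 177.2568717
  E ⇒ keep positive
Point 2:
  Latitude: 19 + 27.9518/60 = 19.4658633
  S ⇒ negate
  λ: 102 + 49.216/60 = 102.8202667
  W → negative
Point 3:
  Lat: 46.429′ = 0.773817°; total 80.7738167
  N → positive
  Longitude: 159 + 44.507/60 = 159.7417833
  E → positive
Point 4:
  Latitude: 43 + 5.6003/60 = 43.0933383
  S ⇒ negate
  λ: 0 + 27.79/60 = 0.4631667
  W → negative
Point 5:
  Latitude: 47′ + 2.9″ = 47.04833′; 7 + 47.04833/60 = 7.7841389
  S ⇒ negate
  Longitude: 52′ + 4.81″ = 52.08017′; 131 + 52.08017/60 = 131.8680028
  E ⇒ keep positive
Point 6:
  Latitude: 34′ + 44″ = 34.73333′; 88 + 34.73333/60 = 88.5788889
  hemisphere S, so the sign is −
  Lon: 57′ + 29″ = 57.48333′; 25 + 57.48333/60 = 25.9580556
  E ⇒ keep positive

1. -68.976350, 177.256872
2. -19.465863, -102.820267
3. 80.773817, 159.741783
4. -43.093338, -0.463167
5. -7.784139, 131.868003
6. -88.578889, 25.958056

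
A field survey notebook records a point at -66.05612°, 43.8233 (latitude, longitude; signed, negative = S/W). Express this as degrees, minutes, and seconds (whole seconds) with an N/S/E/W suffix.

Latitude is negative → S; |value| = 66.056120
Latitude: whole degrees 66; 3.36720′ → 3′ and 22.03″
Longitude: 0.823300° → 49.39800′; 0.39800 × 60 = 23.88″

66°03′22″ S, 43°49′24″ E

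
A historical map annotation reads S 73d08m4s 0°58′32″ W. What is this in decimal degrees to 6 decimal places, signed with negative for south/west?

-73.134444, -0.975556

φ: 73° + 8/60 + 4/3600 = 73 + 0.133333 + 0.001111 = 73.1344444
hemisphere S, so the sign is −
Lon: 0 + 58/60 + 32/3600 = 0.9755556
W → negative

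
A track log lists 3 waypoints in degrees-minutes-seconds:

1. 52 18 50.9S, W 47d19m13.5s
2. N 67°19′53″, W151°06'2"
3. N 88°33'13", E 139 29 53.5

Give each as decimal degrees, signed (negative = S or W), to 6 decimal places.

1. -52.314139, -47.320417
2. 67.331389, -151.100556
3. 88.553611, 139.498194

Point 1:
  Latitude: 52° + 18/60 + 50.9/3600 = 52 + 0.300000 + 0.014139 = 52.3141389
  S ⇒ negate
  λ: 47 + 19/60 + 13.5/3600 = 47.3204167
  hemisphere W, so the sign is −
Point 2:
  φ: 67° + 19/60 + 53/3600 = 67 + 0.316667 + 0.014722 = 67.3313889
  N ⇒ keep positive
  Longitude: 6′ + 2″ = 6.03333′; 151 + 6.03333/60 = 151.1005556
  hemisphere W, so the sign is −
Point 3:
  Lat: 33′ + 13″ = 33.21667′; 88 + 33.21667/60 = 88.5536111
  N → positive
  λ: 139° + 29/60 + 53.5/3600 = 139 + 0.483333 + 0.014861 = 139.4981944
  E ⇒ keep positive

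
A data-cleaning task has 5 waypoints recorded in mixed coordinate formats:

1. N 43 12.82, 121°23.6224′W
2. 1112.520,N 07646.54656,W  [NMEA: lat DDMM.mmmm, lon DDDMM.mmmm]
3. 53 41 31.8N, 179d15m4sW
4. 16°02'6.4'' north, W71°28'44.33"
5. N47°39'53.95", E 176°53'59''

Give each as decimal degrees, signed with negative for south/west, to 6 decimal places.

Point 1:
  Latitude: 43 + 12.82/60 = 43.2136667
  N ⇒ keep positive
  Longitude: 23.6224′ = 0.393707°; total 121.3937067
  W → negative
Point 2:
  Lat: degrees = first 2 digits = 11, minutes = 12.52; 11 + 12.52/60 = 11.2086667
  N ⇒ keep positive
  Lon: degrees = first 3 digits = 76, minutes = 46.54656; 76 + 46.54656/60 = 76.7757760
  hemisphere W, so the sign is −
Point 3:
  Latitude: 41′ + 31.8″ = 41.53000′; 53 + 41.53000/60 = 53.6921667
  N → positive
  Longitude: 15′ + 4″ = 15.06667′; 179 + 15.06667/60 = 179.2511111
  W ⇒ negate
Point 4:
  Lat: 16 + 2/60 + 6.4/3600 = 16.0351111
  N → positive
  Lon: 71° + 28/60 + 44.33/3600 = 71 + 0.466667 + 0.012314 = 71.4789806
  W ⇒ negate
Point 5:
  Lat: 47 + 39/60 + 53.95/3600 = 47.6649861
  N → positive
  Lon: 176 + 53/60 + 59/3600 = 176.8997222
  E ⇒ keep positive

1. 43.213667, -121.393707
2. 11.208667, -76.775776
3. 53.692167, -179.251111
4. 16.035111, -71.478981
5. 47.664986, 176.899722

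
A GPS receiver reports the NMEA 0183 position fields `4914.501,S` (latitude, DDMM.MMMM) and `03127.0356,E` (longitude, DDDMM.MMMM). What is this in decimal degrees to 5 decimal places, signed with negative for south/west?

-49.24168, 31.45059

Latitude: degrees = first 2 digits = 49, minutes = 14.501; 49 + 14.501/60 = 49.241683
S → negative
Lon: degrees = first 3 digits = 31, minutes = 27.0356; 31 + 27.0356/60 = 31.450593
E ⇒ keep positive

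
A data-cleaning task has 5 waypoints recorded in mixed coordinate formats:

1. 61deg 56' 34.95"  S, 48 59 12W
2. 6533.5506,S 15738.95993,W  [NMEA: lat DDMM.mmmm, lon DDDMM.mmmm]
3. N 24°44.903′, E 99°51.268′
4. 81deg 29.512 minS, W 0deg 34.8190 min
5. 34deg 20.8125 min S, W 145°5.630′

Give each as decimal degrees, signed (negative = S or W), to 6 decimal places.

1. -61.943042, -48.986667
2. -65.559177, -157.649332
3. 24.748383, 99.854467
4. -81.491867, -0.580317
5. -34.346875, -145.093833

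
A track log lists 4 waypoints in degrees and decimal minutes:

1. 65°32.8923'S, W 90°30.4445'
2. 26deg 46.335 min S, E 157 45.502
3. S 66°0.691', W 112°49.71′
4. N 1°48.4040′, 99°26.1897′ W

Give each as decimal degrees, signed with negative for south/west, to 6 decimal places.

1. -65.548205, -90.507408
2. -26.772250, 157.758367
3. -66.011517, -112.828500
4. 1.806733, -99.436495

Point 1:
  Latitude: 65 + 32.8923/60 = 65.5482050
  hemisphere S, so the sign is −
  Lon: 90 + 30.4445/60 = 90.5074083
  W ⇒ negate
Point 2:
  Lat: 46.335′ = 0.772250°; total 26.7722500
  hemisphere S, so the sign is −
  λ: 157 + 45.502/60 = 157.7583667
  E ⇒ keep positive
Point 3:
  Latitude: 66 + 0.691/60 = 66.0115167
  S ⇒ negate
  Longitude: 49.71′ = 0.828500°; total 112.8285000
  hemisphere W, so the sign is −
Point 4:
  Latitude: 48.404′ = 0.806733°; total 1.8067333
  N → positive
  λ: 26.1897′ = 0.436495°; total 99.4364950
  W ⇒ negate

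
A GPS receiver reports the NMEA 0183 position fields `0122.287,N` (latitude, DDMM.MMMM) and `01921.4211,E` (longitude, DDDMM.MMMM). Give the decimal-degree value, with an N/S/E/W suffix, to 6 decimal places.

1.371450° N, 19.357018° E

Lat: split at 2 digits → 01° and 22.287′; 1 + 22.287/60 = 1.3714500
Lon: degrees = first 3 digits = 19, minutes = 21.4211; 19 + 21.4211/60 = 19.3570183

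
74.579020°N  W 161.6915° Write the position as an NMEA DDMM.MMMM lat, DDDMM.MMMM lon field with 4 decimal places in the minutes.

7434.7412,N / 16141.4900,W

Lat: fractional part 0.579020 → 34.741200 minutes
Lon: 161° + 0.691500 × 60 = 161° 41.490000′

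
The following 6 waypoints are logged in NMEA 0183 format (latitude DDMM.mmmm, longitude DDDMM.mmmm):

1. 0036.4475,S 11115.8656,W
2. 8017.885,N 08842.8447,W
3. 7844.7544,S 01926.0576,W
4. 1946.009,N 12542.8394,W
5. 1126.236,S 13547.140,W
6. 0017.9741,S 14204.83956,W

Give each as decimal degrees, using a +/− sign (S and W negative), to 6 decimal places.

1. -0.607458, -111.264427
2. 80.298083, -88.714078
3. -78.745907, -19.434293
4. 19.766817, -125.713990
5. -11.437267, -135.785667
6. -0.299568, -142.080659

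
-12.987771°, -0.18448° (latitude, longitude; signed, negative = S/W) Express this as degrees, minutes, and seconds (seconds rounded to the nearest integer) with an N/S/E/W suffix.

Latitude is negative → S; |value| = 12.987771
Lat: 0.987771 × 60 = 59.26626′ → 59′, remainder × 60 = 15.98″
Longitude is negative → W; |value| = 0.184480
Lon: 0.184480° → 11.06880′; 0.06880 × 60 = 4.13″

12°59′16″ S, 0°11′4″ W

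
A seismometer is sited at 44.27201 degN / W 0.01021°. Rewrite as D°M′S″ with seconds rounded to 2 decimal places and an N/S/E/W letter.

44°16′19.24″ N, 0°00′36.76″ W

φ: 0.272010° → 16.32060′; 0.32060 × 60 = 19.2360″
Longitude: 0.010210 × 60 = 0.61260′ → 0′, remainder × 60 = 36.7560″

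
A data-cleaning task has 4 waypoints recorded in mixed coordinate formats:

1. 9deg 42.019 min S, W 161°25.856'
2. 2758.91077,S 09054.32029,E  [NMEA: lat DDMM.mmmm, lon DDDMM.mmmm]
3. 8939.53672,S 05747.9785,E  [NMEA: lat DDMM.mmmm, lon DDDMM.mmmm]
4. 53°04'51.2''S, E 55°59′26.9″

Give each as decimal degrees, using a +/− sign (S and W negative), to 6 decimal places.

1. -9.700317, -161.430933
2. -27.981846, 90.905338
3. -89.658945, 57.799642
4. -53.080889, 55.990806

Point 1:
  Latitude: 42.019′ = 0.700317°; total 9.7003167
  hemisphere S, so the sign is −
  Lon: 25.856′ = 0.430933°; total 161.4309333
  W ⇒ negate
Point 2:
  Lat: split at 2 digits → 27° and 58.91077′; 27 + 58.91077/60 = 27.9818462
  S ⇒ negate
  Lon: split at 3 digits → 090° and 54.32029′; 90 + 54.32029/60 = 90.9053382
  E → positive
Point 3:
  Lat: degrees = first 2 digits = 89, minutes = 39.53672; 89 + 39.53672/60 = 89.6589453
  S → negative
  Lon: degrees = first 3 digits = 57, minutes = 47.9785; 57 + 47.9785/60 = 57.7996417
  E → positive
Point 4:
  φ: 53° + 4/60 + 51.2/3600 = 53 + 0.066667 + 0.014222 = 53.0808889
  S → negative
  Lon: 59′ + 26.9″ = 59.44833′; 55 + 59.44833/60 = 55.9908056
  E ⇒ keep positive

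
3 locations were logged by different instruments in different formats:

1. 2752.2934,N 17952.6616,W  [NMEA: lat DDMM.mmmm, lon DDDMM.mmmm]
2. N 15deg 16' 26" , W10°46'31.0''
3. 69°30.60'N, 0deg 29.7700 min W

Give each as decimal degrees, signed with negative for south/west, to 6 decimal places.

1. 27.871557, -179.877693
2. 15.273889, -10.775278
3. 69.510000, -0.496167

Point 1:
  Lat: degrees = first 2 digits = 27, minutes = 52.2934; 27 + 52.2934/60 = 27.8715567
  N ⇒ keep positive
  λ: split at 3 digits → 179° and 52.6616′; 179 + 52.6616/60 = 179.8776933
  hemisphere W, so the sign is −
Point 2:
  Latitude: 16′ + 26″ = 16.43333′; 15 + 16.43333/60 = 15.2738889
  N ⇒ keep positive
  λ: 10° + 46/60 + 31/3600 = 10 + 0.766667 + 0.008611 = 10.7752778
  hemisphere W, so the sign is −
Point 3:
  φ: 69 + 30.6/60 = 69.5100000
  N ⇒ keep positive
  λ: 0 + 29.77/60 = 0.4961667
  W → negative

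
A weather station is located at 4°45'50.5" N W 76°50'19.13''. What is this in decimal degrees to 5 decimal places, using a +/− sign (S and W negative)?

Latitude: 45′ + 50.5″ = 45.84167′; 4 + 45.84167/60 = 4.764028
N → positive
Lon: 50′ + 19.13″ = 50.31883′; 76 + 50.31883/60 = 76.838647
hemisphere W, so the sign is −

4.76403, -76.83865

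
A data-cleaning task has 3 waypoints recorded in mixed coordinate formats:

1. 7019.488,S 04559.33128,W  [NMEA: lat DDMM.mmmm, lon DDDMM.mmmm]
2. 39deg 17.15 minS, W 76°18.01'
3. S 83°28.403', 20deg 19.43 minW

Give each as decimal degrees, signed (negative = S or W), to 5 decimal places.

1. -70.32480, -45.98885
2. -39.28583, -76.30017
3. -83.47338, -20.32383

Point 1:
  Latitude: degrees = first 2 digits = 70, minutes = 19.488; 70 + 19.488/60 = 70.324800
  S ⇒ negate
  Lon: degrees = first 3 digits = 45, minutes = 59.33128; 45 + 59.33128/60 = 45.988855
  W ⇒ negate
Point 2:
  Lat: 39 + 17.15/60 = 39.285833
  S ⇒ negate
  Longitude: 76 + 18.01/60 = 76.300167
  hemisphere W, so the sign is −
Point 3:
  φ: 83 + 28.403/60 = 83.473383
  S → negative
  Lon: 20 + 19.43/60 = 20.323833
  W ⇒ negate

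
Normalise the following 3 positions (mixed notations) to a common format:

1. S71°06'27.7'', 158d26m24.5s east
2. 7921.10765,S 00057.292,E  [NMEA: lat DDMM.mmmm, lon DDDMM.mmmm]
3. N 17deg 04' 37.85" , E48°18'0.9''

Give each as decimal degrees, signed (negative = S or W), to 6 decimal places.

1. -71.107694, 158.440139
2. -79.351794, 0.954867
3. 17.077181, 48.300250

Point 1:
  Lat: 6′ + 27.7″ = 6.46167′; 71 + 6.46167/60 = 71.1076944
  S → negative
  Longitude: 158° + 26/60 + 24.5/3600 = 158 + 0.433333 + 0.006806 = 158.4401389
  E ⇒ keep positive
Point 2:
  Lat: split at 2 digits → 79° and 21.10765′; 79 + 21.10765/60 = 79.3517942
  S → negative
  λ: degrees = first 3 digits = 0, minutes = 57.292; 0 + 57.292/60 = 0.9548667
  E → positive
Point 3:
  Lat: 17° + 4/60 + 37.85/3600 = 17 + 0.066667 + 0.010514 = 17.0771806
  N ⇒ keep positive
  λ: 48° + 18/60 + 0.9/3600 = 48 + 0.300000 + 0.000250 = 48.3002500
  E → positive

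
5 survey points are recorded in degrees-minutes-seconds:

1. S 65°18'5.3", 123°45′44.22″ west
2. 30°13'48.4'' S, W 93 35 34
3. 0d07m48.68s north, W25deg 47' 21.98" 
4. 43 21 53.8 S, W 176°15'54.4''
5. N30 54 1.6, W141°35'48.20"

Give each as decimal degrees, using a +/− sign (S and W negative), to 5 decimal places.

1. -65.30147, -123.76228
2. -30.23011, -93.59278
3. 0.13019, -25.78944
4. -43.36494, -176.26511
5. 30.90044, -141.59672

Point 1:
  Latitude: 18′ + 5.3″ = 18.08833′; 65 + 18.08833/60 = 65.301472
  hemisphere S, so the sign is −
  Longitude: 123 + 45/60 + 44.22/3600 = 123.762283
  hemisphere W, so the sign is −
Point 2:
  φ: 30 + 13/60 + 48.4/3600 = 30.230111
  S ⇒ negate
  Lon: 93° + 35/60 + 34/3600 = 93 + 0.583333 + 0.009444 = 93.592778
  W → negative
Point 3:
  Lat: 0 + 7/60 + 48.68/3600 = 0.130189
  N ⇒ keep positive
  Lon: 25 + 47/60 + 21.98/3600 = 25.789439
  W → negative
Point 4:
  Lat: 43° + 21/60 + 53.8/3600 = 43 + 0.350000 + 0.014944 = 43.364944
  S ⇒ negate
  Lon: 176 + 15/60 + 54.4/3600 = 176.265111
  W ⇒ negate
Point 5:
  Lat: 30° + 54/60 + 1.6/3600 = 30 + 0.900000 + 0.000444 = 30.900444
  N → positive
  λ: 141 + 35/60 + 48.2/3600 = 141.596722
  W ⇒ negate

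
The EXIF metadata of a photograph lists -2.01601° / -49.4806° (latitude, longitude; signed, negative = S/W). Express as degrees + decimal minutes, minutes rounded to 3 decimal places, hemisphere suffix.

Latitude is negative → S; |value| = 2.016010
φ: fractional part 0.016010 → 0.96060 minutes
Longitude is negative → W; |value| = 49.480600
λ: fractional part 0.480600 → 28.83600 minutes

2° 0.961′ S, 49° 28.836′ W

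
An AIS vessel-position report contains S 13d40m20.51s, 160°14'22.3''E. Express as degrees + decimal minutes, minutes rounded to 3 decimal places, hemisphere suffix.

13° 40.342′ S, 160° 14.372′ E

Lat: 40 + 20.51/60 = 40.34183′
Longitude: 14 + 22.3/60 = 14.37167′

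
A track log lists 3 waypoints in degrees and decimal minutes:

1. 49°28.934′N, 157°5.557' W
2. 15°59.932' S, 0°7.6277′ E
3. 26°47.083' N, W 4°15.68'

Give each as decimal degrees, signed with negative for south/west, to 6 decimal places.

1. 49.482233, -157.092617
2. -15.998867, 0.127128
3. 26.784717, -4.261333

Point 1:
  Lat: 28.934′ = 0.482233°; total 49.4822333
  N → positive
  λ: 5.557′ = 0.092617°; total 157.0926167
  W ⇒ negate
Point 2:
  Latitude: 59.932′ = 0.998867°; total 15.9988667
  S → negative
  Longitude: 7.6277′ = 0.127128°; total 0.1271283
  E → positive
Point 3:
  Lat: 26 + 47.083/60 = 26.7847167
  N → positive
  Lon: 4 + 15.68/60 = 4.2613333
  W ⇒ negate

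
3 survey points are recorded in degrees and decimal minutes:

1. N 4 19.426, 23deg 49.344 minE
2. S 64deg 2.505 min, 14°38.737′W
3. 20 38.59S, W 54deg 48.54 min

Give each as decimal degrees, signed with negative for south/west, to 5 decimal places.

1. 4.32377, 23.82240
2. -64.04175, -14.64562
3. -20.64317, -54.80900

Point 1:
  φ: 19.426′ = 0.323767°; total 4.323767
  N ⇒ keep positive
  Longitude: 49.344′ = 0.822400°; total 23.822400
  E → positive
Point 2:
  Lat: 64 + 2.505/60 = 64.041750
  S → negative
  Longitude: 14 + 38.737/60 = 14.645617
  W ⇒ negate
Point 3:
  Lat: 20 + 38.59/60 = 20.643167
  hemisphere S, so the sign is −
  Lon: 48.54′ = 0.809000°; total 54.809000
  W ⇒ negate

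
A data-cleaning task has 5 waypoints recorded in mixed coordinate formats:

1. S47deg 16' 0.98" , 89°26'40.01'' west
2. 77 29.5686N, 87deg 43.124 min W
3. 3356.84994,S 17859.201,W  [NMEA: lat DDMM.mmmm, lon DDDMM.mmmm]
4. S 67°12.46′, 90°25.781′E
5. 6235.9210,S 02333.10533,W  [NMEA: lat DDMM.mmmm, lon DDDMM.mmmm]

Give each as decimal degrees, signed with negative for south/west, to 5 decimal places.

Point 1:
  Latitude: 16′ + 0.98″ = 16.01633′; 47 + 16.01633/60 = 47.266939
  hemisphere S, so the sign is −
  Longitude: 89 + 26/60 + 40.01/3600 = 89.444447
  W → negative
Point 2:
  φ: 29.5686′ = 0.492810°; total 77.492810
  N ⇒ keep positive
  λ: 43.124′ = 0.718733°; total 87.718733
  W → negative
Point 3:
  Latitude: split at 2 digits → 33° and 56.84994′; 33 + 56.84994/60 = 33.947499
  S ⇒ negate
  Longitude: degrees = first 3 digits = 178, minutes = 59.201; 178 + 59.201/60 = 178.986683
  W ⇒ negate
Point 4:
  Latitude: 12.46′ = 0.207667°; total 67.207667
  S ⇒ negate
  Lon: 90 + 25.781/60 = 90.429683
  E → positive
Point 5:
  φ: degrees = first 2 digits = 62, minutes = 35.921; 62 + 35.921/60 = 62.598683
  S → negative
  Lon: degrees = first 3 digits = 23, minutes = 33.10533; 23 + 33.10533/60 = 23.551756
  W ⇒ negate

1. -47.26694, -89.44445
2. 77.49281, -87.71873
3. -33.94750, -178.98668
4. -67.20767, 90.42968
5. -62.59868, -23.55176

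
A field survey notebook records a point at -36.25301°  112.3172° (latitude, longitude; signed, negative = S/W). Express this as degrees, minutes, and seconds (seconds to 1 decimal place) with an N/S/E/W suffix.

36°15′10.8″ S, 112°19′1.9″ E

Latitude is negative → S; |value| = 36.253010
Latitude: whole degrees 36; 15.18060′ → 15′ and 10.836″
λ: 0.317200° → 19.03200′; 0.03200 × 60 = 1.920″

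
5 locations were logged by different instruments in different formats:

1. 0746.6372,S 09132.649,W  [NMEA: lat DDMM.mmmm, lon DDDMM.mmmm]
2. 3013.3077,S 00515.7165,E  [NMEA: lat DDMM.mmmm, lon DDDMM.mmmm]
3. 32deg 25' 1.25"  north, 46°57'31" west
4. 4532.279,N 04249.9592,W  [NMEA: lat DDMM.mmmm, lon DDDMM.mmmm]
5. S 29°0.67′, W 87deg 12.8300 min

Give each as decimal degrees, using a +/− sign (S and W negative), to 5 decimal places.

1. -7.77729, -91.54415
2. -30.22180, 5.26194
3. 32.41701, -46.95861
4. 45.53798, -42.83265
5. -29.01117, -87.21383

Point 1:
  φ: degrees = first 2 digits = 7, minutes = 46.6372; 7 + 46.6372/60 = 7.777287
  S ⇒ negate
  Longitude: split at 3 digits → 091° and 32.649′; 91 + 32.649/60 = 91.544150
  hemisphere W, so the sign is −
Point 2:
  φ: split at 2 digits → 30° and 13.3077′; 30 + 13.3077/60 = 30.221795
  S ⇒ negate
  λ: split at 3 digits → 005° and 15.7165′; 5 + 15.7165/60 = 5.261942
  E ⇒ keep positive
Point 3:
  Lat: 32° + 25/60 + 1.25/3600 = 32 + 0.416667 + 0.000347 = 32.417014
  N ⇒ keep positive
  Lon: 46° + 57/60 + 31/3600 = 46 + 0.950000 + 0.008611 = 46.958611
  hemisphere W, so the sign is −
Point 4:
  Lat: degrees = first 2 digits = 45, minutes = 32.279; 45 + 32.279/60 = 45.537983
  N → positive
  Lon: split at 3 digits → 042° and 49.9592′; 42 + 49.9592/60 = 42.832653
  W → negative
Point 5:
  φ: 29 + 0.67/60 = 29.011167
  S → negative
  Longitude: 12.83′ = 0.213833°; total 87.213833
  hemisphere W, so the sign is −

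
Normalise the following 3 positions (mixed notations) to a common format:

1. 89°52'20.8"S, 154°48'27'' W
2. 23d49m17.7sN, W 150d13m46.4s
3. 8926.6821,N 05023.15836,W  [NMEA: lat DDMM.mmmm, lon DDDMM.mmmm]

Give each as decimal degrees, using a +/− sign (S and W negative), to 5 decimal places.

1. -89.87244, -154.80750
2. 23.82158, -150.22956
3. 89.44470, -50.38597

Point 1:
  Latitude: 89 + 52/60 + 20.8/3600 = 89.872444
  hemisphere S, so the sign is −
  λ: 154 + 48/60 + 27/3600 = 154.807500
  hemisphere W, so the sign is −
Point 2:
  Latitude: 49′ + 17.7″ = 49.29500′; 23 + 49.29500/60 = 23.821583
  N ⇒ keep positive
  λ: 150° + 13/60 + 46.4/3600 = 150 + 0.216667 + 0.012889 = 150.229556
  W ⇒ negate
Point 3:
  Lat: split at 2 digits → 89° and 26.6821′; 89 + 26.6821/60 = 89.444702
  N ⇒ keep positive
  λ: split at 3 digits → 050° and 23.15836′; 50 + 23.15836/60 = 50.385973
  W → negative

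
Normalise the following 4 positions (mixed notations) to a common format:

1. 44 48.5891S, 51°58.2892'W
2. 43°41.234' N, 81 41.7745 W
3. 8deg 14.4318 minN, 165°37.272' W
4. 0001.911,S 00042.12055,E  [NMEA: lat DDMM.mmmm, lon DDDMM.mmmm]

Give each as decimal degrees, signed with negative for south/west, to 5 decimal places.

1. -44.80982, -51.97149
2. 43.68723, -81.69624
3. 8.24053, -165.62120
4. -0.03185, 0.70201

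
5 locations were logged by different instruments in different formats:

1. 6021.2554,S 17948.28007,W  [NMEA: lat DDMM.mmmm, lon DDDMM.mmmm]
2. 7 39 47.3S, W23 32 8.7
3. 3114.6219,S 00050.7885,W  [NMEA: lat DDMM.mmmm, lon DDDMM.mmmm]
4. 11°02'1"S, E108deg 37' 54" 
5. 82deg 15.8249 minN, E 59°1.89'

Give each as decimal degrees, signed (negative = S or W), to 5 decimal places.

Point 1:
  Latitude: split at 2 digits → 60° and 21.2554′; 60 + 21.2554/60 = 60.354257
  hemisphere S, so the sign is −
  λ: degrees = first 3 digits = 179, minutes = 48.28007; 179 + 48.28007/60 = 179.804668
  W → negative
Point 2:
  Lat: 39′ + 47.3″ = 39.78833′; 7 + 39.78833/60 = 7.663139
  S → negative
  Lon: 23° + 32/60 + 8.7/3600 = 23 + 0.533333 + 0.002417 = 23.535750
  W ⇒ negate
Point 3:
  Lat: degrees = first 2 digits = 31, minutes = 14.6219; 31 + 14.6219/60 = 31.243698
  S ⇒ negate
  Lon: degrees = first 3 digits = 0, minutes = 50.7885; 0 + 50.7885/60 = 0.846475
  W ⇒ negate
Point 4:
  Lat: 2′ + 1″ = 2.01667′; 11 + 2.01667/60 = 11.033611
  S ⇒ negate
  Lon: 108 + 37/60 + 54/3600 = 108.631667
  E ⇒ keep positive
Point 5:
  φ: 15.8249′ = 0.263748°; total 82.263748
  N → positive
  Longitude: 59 + 1.89/60 = 59.031500
  E ⇒ keep positive

1. -60.35426, -179.80467
2. -7.66314, -23.53575
3. -31.24370, -0.84648
4. -11.03361, 108.63167
5. 82.26375, 59.03150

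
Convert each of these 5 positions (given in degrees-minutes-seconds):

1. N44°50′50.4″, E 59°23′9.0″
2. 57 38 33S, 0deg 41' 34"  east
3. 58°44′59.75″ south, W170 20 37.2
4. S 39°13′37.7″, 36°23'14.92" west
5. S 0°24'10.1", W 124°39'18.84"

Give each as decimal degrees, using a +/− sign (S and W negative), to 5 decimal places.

Point 1:
  φ: 44 + 50/60 + 50.4/3600 = 44.847333
  N → positive
  Lon: 59° + 23/60 + 9/3600 = 59 + 0.383333 + 0.002500 = 59.385833
  E → positive
Point 2:
  Latitude: 57° + 38/60 + 33/3600 = 57 + 0.633333 + 0.009167 = 57.642500
  S → negative
  Lon: 0 + 41/60 + 34/3600 = 0.692778
  E → positive
Point 3:
  Latitude: 58° + 44/60 + 59.75/3600 = 58 + 0.733333 + 0.016597 = 58.749931
  hemisphere S, so the sign is −
  Longitude: 20′ + 37.2″ = 20.62000′; 170 + 20.62000/60 = 170.343667
  W → negative
Point 4:
  φ: 39° + 13/60 + 37.7/3600 = 39 + 0.216667 + 0.010472 = 39.227139
  S → negative
  Longitude: 36 + 23/60 + 14.92/3600 = 36.387478
  W → negative
Point 5:
  Latitude: 24′ + 10.1″ = 24.16833′; 0 + 24.16833/60 = 0.402806
  S → negative
  Longitude: 39′ + 18.84″ = 39.31400′; 124 + 39.31400/60 = 124.655233
  hemisphere W, so the sign is −

1. 44.84733, 59.38583
2. -57.64250, 0.69278
3. -58.74993, -170.34367
4. -39.22714, -36.38748
5. -0.40281, -124.65523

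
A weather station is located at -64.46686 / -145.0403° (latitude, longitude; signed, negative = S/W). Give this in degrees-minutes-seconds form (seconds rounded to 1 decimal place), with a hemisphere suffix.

64°28′0.7″ S, 145°02′25.1″ W

Latitude is negative → S; |value| = 64.466860
Latitude: 0.466860 × 60 = 28.01160′ → 28′, remainder × 60 = 0.696″
Longitude is negative → W; |value| = 145.040300
Longitude: 0.040300° → 2.41800′; 0.41800 × 60 = 25.080″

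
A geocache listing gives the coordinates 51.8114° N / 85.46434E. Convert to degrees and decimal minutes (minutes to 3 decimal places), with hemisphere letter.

φ: 51° + 0.811400 × 60 = 51° 48.68400′
Lon: fractional part 0.464340 → 27.86040 minutes

51° 48.684′ N, 85° 27.860′ E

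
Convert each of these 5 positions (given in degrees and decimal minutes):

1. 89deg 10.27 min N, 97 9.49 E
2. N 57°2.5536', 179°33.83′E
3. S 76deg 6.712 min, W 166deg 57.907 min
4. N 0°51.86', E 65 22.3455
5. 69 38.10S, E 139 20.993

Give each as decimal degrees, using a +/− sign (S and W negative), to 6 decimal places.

1. 89.171167, 97.158167
2. 57.042560, 179.563833
3. -76.111867, -166.965117
4. 0.864333, 65.372425
5. -69.635000, 139.349883

Point 1:
  Lat: 10.27′ = 0.171167°; total 89.1711667
  N → positive
  Longitude: 97 + 9.49/60 = 97.1581667
  E ⇒ keep positive
Point 2:
  φ: 57 + 2.5536/60 = 57.0425600
  N ⇒ keep positive
  Lon: 33.83′ = 0.563833°; total 179.5638333
  E → positive
Point 3:
  Latitude: 76 + 6.712/60 = 76.1118667
  S → negative
  Longitude: 57.907′ = 0.965117°; total 166.9651167
  W ⇒ negate
Point 4:
  Lat: 0 + 51.86/60 = 0.8643333
  N ⇒ keep positive
  Longitude: 65 + 22.3455/60 = 65.3724250
  E ⇒ keep positive
Point 5:
  Latitude: 69 + 38.1/60 = 69.6350000
  S ⇒ negate
  Longitude: 20.993′ = 0.349883°; total 139.3498833
  E ⇒ keep positive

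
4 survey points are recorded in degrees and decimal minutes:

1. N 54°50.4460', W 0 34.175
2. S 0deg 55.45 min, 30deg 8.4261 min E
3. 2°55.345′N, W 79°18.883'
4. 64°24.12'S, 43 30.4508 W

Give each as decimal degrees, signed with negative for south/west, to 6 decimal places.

1. 54.840767, -0.569583
2. -0.924167, 30.140435
3. 2.922417, -79.314717
4. -64.402000, -43.507513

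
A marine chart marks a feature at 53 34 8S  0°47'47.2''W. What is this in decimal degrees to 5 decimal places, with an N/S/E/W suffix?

Lat: 53 + 34/60 + 8/3600 = 53.568889
Lon: 0 + 47/60 + 47.2/3600 = 0.796444

53.56889° S, 0.79644° W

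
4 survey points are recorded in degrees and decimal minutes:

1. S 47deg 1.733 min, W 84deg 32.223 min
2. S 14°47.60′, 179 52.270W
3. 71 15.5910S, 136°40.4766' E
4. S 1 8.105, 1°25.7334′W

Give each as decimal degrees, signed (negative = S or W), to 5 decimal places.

1. -47.02888, -84.53705
2. -14.79333, -179.87117
3. -71.25985, 136.67461
4. -1.13508, -1.42889

Point 1:
  φ: 47 + 1.733/60 = 47.028883
  hemisphere S, so the sign is −
  Lon: 84 + 32.223/60 = 84.537050
  W ⇒ negate
Point 2:
  Lat: 14 + 47.6/60 = 14.793333
  S → negative
  Longitude: 179 + 52.27/60 = 179.871167
  W → negative
Point 3:
  Lat: 71 + 15.591/60 = 71.259850
  S ⇒ negate
  Longitude: 136 + 40.4766/60 = 136.674610
  E ⇒ keep positive
Point 4:
  Lat: 8.105′ = 0.135083°; total 1.135083
  S ⇒ negate
  Longitude: 25.7334′ = 0.428890°; total 1.428890
  W ⇒ negate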